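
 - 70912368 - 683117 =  - 71595485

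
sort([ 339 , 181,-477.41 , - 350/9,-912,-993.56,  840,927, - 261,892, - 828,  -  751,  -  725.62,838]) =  [-993.56, - 912,  -  828, - 751 , - 725.62,  -  477.41, - 261,-350/9 , 181,339, 838, 840,892,927]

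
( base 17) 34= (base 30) 1P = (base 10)55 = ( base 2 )110111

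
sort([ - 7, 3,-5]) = [ - 7, - 5, 3 ]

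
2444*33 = 80652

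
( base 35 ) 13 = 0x26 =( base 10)38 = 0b100110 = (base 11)35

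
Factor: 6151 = 6151^1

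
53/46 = 1 + 7/46=1.15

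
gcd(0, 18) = 18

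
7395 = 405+6990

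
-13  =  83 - 96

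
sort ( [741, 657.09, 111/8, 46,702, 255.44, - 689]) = [ - 689,  111/8,46,255.44,657.09,702, 741]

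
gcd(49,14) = 7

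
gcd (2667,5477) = 1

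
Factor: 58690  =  2^1 *5^1*5869^1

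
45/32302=45/32302 = 0.00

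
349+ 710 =1059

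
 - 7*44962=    - 314734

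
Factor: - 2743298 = -2^1*  71^1 * 19319^1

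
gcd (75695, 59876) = 1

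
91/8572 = 91/8572 = 0.01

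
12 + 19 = 31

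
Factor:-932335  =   - 5^1*263^1*709^1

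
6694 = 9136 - 2442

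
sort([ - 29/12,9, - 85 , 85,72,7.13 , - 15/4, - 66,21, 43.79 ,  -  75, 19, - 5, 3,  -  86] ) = [ - 86, - 85 , - 75, - 66, - 5,-15/4,- 29/12,3, 7.13,9, 19,21, 43.79, 72 , 85 ]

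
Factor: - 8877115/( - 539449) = 5^1*13^1*41^1*3331^1 *539449^( - 1 ) 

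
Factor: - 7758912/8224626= - 2^5*7^1*23^1*251^1*853^(- 1) *1607^( - 1) = -1293152/1370771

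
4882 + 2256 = 7138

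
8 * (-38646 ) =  - 309168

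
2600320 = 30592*85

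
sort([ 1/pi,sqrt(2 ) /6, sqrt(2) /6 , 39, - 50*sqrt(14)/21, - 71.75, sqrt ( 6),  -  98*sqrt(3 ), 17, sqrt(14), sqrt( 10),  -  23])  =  [-98*sqrt (3 ), - 71.75,-23, - 50*sqrt( 14) /21, sqrt(2)/6,sqrt (2)/6,1/pi, sqrt( 6 ), sqrt(10), sqrt(14),17, 39 ]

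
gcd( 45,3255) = 15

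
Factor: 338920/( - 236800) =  - 2^(-5)*5^( - 1 )*229^1 = -229/160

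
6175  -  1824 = 4351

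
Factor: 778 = 2^1*389^1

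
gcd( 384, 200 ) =8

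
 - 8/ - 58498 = 4/29249= 0.00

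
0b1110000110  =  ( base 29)123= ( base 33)RB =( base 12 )632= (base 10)902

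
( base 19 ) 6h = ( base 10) 131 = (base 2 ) 10000011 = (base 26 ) 51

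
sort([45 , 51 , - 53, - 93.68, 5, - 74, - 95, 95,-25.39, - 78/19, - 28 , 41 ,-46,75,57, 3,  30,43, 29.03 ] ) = [ - 95 , - 93.68, - 74, - 53, - 46, - 28, - 25.39, - 78/19,  3 , 5,29.03,30,  41, 43,  45 , 51,57,75 , 95]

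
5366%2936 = 2430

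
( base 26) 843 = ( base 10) 5515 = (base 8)12613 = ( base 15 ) 197a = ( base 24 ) 9DJ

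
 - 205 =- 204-1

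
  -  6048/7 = -864 = - 864.00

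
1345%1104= 241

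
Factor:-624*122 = -2^5*3^1 * 13^1*61^1=-76128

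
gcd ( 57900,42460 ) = 3860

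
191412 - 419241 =-227829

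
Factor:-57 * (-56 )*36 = 114912= 2^5*3^3 * 7^1*19^1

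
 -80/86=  - 40/43 = - 0.93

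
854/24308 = 427/12154 = 0.04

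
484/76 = 121/19 = 6.37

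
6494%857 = 495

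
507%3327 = 507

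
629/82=629/82 = 7.67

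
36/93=12/31 = 0.39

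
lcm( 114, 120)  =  2280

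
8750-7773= 977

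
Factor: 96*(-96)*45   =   - 414720 =- 2^10*3^4 * 5^1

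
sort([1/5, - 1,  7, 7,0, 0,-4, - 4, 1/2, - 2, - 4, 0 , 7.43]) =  [ - 4 , - 4, - 4, -2, - 1,0,  0,0,1/5, 1/2,  7, 7, 7.43] 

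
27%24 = 3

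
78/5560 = 39/2780 = 0.01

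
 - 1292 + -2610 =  -3902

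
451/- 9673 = -451/9673 = - 0.05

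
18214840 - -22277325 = 40492165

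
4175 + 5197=9372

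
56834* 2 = 113668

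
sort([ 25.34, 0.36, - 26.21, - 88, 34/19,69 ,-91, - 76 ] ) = [-91, - 88, - 76,  -  26.21,0.36,34/19,25.34, 69]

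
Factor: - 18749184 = - 2^8*3^1*24413^1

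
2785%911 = 52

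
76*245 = 18620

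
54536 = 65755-11219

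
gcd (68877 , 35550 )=9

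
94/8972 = 47/4486= 0.01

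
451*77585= 34990835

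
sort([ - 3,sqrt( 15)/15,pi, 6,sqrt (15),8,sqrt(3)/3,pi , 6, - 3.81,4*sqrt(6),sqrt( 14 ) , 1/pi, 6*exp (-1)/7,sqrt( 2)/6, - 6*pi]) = [-6*pi, - 3.81, - 3,  sqrt( 2)/6, sqrt( 15)/15,6*exp( - 1 ) /7,1/pi,sqrt(3 ) /3,pi, pi,sqrt ( 14 ),sqrt( 15 ), 6,6,8,4*sqrt(6) ]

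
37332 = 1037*36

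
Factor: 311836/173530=2^1 * 5^( -1) * 7^1*43^1*67^(-1) = 602/335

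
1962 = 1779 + 183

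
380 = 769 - 389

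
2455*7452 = 18294660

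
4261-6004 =-1743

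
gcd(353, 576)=1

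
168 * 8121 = 1364328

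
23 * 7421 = 170683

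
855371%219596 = 196583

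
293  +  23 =316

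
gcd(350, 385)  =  35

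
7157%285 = 32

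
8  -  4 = 4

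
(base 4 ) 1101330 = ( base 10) 5244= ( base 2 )1010001111100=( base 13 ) 2505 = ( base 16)147c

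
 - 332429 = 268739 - 601168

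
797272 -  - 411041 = 1208313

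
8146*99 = 806454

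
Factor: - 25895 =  - 5^1*5179^1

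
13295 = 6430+6865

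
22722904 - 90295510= - 67572606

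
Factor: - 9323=-9323^1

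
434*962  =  417508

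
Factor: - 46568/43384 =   -  5821/5423= -11^( - 1 )*17^( - 1)*29^( - 1)*5821^1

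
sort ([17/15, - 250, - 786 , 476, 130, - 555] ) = [ - 786,-555, - 250, 17/15, 130, 476]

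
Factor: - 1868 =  - 2^2*467^1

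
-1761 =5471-7232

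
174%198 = 174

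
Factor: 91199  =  91199^1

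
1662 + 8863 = 10525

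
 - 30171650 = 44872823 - 75044473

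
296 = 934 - 638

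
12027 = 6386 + 5641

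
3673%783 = 541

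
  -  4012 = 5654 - 9666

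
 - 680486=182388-862874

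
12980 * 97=1259060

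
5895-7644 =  - 1749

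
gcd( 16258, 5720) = 22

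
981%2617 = 981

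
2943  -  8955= - 6012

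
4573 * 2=9146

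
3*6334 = 19002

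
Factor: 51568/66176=293/376 = 2^ (  -  3)*47^( - 1)*293^1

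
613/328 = 1 + 285/328=1.87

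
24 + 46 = 70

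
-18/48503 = -1 + 48485/48503  =  - 0.00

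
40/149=40/149 = 0.27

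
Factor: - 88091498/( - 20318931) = 2^1*3^(-5 )*11^1*167^1*23977^1*83617^( - 1) 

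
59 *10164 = 599676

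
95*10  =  950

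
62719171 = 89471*701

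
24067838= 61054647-36986809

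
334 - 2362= - 2028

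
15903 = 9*1767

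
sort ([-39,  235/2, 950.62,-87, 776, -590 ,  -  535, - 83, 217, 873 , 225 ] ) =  [ - 590, - 535, - 87, - 83, - 39,235/2, 217,225 , 776,  873,950.62] 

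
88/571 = 88/571= 0.15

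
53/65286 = 53/65286 = 0.00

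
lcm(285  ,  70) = 3990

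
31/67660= 31/67660=0.00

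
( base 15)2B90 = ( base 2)10010010010000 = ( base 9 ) 13750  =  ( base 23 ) hfm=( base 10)9360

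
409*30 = 12270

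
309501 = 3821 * 81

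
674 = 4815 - 4141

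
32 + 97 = 129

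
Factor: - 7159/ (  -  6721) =11^( - 1 )*13^( - 1)*47^( - 1)* 7159^1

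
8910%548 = 142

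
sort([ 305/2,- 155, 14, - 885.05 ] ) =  [ - 885.05, - 155, 14, 305/2 ]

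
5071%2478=115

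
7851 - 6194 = 1657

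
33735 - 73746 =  - 40011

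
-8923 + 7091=-1832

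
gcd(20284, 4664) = 44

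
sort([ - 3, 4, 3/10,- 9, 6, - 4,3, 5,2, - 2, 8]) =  [ - 9, - 4,-3, - 2,3/10, 2, 3,4,5, 6, 8]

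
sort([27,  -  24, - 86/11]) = [-24,  -  86/11 , 27]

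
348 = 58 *6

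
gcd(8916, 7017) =3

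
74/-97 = -74/97 = - 0.76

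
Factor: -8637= -3^1*2879^1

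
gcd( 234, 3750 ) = 6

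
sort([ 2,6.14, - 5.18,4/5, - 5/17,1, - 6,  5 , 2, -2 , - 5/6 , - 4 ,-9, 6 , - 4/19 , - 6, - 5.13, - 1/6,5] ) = [ - 9 , - 6, - 6, - 5.18,-5.13,-4, - 2 , - 5/6,-5/17, - 4/19,- 1/6,  4/5 , 1, 2 , 2, 5,5, 6, 6.14 ]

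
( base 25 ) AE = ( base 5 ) 2024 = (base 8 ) 410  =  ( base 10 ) 264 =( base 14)14c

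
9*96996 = 872964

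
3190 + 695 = 3885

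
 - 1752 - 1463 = - 3215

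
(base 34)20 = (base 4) 1010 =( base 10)68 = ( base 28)2C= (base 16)44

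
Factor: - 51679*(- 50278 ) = 2^1*23^1*1093^1*51679^1 = 2598316762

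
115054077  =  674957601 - 559903524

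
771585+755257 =1526842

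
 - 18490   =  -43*430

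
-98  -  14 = - 112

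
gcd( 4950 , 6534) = 198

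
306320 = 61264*5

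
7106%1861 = 1523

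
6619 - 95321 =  - 88702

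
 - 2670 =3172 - 5842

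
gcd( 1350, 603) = 9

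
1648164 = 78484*21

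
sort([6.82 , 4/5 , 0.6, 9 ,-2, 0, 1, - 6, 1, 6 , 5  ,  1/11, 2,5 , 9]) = [  -  6,-2  ,  0, 1/11, 0.6 , 4/5,1, 1,  2, 5, 5, 6, 6.82, 9 , 9] 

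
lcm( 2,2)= 2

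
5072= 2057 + 3015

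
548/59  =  548/59 = 9.29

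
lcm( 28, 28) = 28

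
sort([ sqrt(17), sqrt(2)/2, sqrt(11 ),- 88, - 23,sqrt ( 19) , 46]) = [ -88, - 23,sqrt(2) /2 , sqrt(11),  sqrt( 17) , sqrt(19),46 ] 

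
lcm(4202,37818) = 37818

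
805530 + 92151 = 897681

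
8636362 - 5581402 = 3054960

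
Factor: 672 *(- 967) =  - 2^5*3^1*7^1*967^1= - 649824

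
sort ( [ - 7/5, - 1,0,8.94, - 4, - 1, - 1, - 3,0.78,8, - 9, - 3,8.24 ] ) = [-9 , - 4, - 3, - 3, - 7/5,  -  1, - 1,  -  1,0,0.78,8,8.24, 8.94 ]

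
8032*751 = 6032032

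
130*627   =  81510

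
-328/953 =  - 1 + 625/953 = - 0.34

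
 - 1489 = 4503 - 5992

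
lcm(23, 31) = 713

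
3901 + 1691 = 5592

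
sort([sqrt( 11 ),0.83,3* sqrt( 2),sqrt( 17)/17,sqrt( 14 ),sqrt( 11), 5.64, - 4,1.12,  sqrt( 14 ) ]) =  [ - 4,sqrt(17) /17,  0.83,1.12,sqrt(11) , sqrt( 11),sqrt( 14 ) , sqrt( 14) , 3*sqrt( 2),5.64] 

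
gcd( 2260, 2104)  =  4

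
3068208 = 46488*66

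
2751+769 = 3520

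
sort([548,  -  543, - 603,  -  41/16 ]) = [ - 603, - 543, - 41/16,548]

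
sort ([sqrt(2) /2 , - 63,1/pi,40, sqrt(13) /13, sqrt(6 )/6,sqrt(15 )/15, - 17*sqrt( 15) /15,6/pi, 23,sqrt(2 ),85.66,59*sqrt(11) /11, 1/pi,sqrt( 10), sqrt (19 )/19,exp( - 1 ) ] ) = [ - 63, - 17*sqrt( 15)/15,sqrt(19)/19 , sqrt( 15) /15, sqrt(13 ) /13 , 1/pi, 1/pi,exp( - 1),sqrt(6 )/6,  sqrt(2 )/2,sqrt( 2),  6/pi,sqrt( 10),59* sqrt( 11)/11,23,  40,85.66 ] 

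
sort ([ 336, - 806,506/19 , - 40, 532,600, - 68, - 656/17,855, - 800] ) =[ - 806,-800, - 68, - 40, -656/17, 506/19,336,  532, 600, 855] 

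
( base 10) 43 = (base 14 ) 31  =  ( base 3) 1121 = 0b101011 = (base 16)2b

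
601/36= 601/36 = 16.69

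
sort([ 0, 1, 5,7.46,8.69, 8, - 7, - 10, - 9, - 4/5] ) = [ - 10, - 9,-7 , - 4/5,0 , 1, 5 , 7.46, 8,8.69]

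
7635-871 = 6764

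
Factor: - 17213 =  - 7^1*2459^1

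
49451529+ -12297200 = 37154329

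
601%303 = 298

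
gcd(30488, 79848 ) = 8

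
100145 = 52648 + 47497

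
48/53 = 48/53 = 0.91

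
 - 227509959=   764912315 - 992422274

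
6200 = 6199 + 1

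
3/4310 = 3/4310   =  0.00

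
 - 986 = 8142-9128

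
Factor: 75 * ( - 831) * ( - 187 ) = 11654775 = 3^2*5^2 * 11^1*17^1*277^1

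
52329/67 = 52329/67 = 781.03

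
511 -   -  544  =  1055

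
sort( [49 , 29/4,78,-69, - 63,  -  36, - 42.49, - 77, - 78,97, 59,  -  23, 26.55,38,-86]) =[ - 86 , - 78, -77, - 69, - 63, - 42.49,-36, - 23, 29/4, 26.55,38,49,59,78,97 ]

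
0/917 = 0 = 0.00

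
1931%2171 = 1931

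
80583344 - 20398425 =60184919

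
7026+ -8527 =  - 1501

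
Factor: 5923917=3^2*29^1*22697^1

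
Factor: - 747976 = -2^3*93497^1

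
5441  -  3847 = 1594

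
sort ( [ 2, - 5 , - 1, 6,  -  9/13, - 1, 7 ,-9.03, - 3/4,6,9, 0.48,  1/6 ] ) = [-9.03,-5 , - 1 , - 1 , - 3/4, - 9/13,1/6,0.48,2,6 , 6,7, 9]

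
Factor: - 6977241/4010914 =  - 2^(-1)*3^2*61^1*71^1*127^( - 1)*179^1*15791^( -1) 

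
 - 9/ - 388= 9/388 = 0.02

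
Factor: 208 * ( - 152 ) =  - 2^7*13^1*19^1 = -31616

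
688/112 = 43/7 = 6.14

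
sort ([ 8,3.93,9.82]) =[ 3.93,8,9.82]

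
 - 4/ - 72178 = 2/36089 = 0.00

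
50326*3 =150978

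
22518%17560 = 4958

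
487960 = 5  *97592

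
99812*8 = 798496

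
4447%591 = 310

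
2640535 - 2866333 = -225798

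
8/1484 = 2/371= 0.01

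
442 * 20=8840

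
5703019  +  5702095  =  11405114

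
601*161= 96761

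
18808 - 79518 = -60710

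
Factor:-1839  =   - 3^1 * 613^1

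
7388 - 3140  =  4248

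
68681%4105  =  3001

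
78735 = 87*905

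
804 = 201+603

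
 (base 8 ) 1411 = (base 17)2BC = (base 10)777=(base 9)1053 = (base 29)qn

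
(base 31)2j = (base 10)81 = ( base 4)1101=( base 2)1010001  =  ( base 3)10000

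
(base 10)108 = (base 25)48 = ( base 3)11000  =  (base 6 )300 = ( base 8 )154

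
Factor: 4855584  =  2^5*3^1*37^1 * 1367^1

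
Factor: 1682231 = 113^1*14887^1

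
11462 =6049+5413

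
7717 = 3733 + 3984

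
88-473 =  - 385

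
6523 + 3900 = 10423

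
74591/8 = 74591/8  =  9323.88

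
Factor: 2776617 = 3^2 * 53^1*5821^1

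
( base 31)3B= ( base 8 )150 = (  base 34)32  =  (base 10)104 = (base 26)40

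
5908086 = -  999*( - 5914) 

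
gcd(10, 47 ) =1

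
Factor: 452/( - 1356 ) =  - 3^( - 1)  =  - 1/3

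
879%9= 6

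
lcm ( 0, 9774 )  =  0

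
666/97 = 6 + 84/97 = 6.87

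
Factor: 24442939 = 293^1*83423^1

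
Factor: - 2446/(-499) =2^1*499^ ( - 1) *1223^1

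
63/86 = 63/86 = 0.73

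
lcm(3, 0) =0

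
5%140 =5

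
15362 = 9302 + 6060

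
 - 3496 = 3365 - 6861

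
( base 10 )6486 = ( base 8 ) 14526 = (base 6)50010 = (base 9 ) 8806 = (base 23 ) c60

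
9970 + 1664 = 11634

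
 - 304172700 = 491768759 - 795941459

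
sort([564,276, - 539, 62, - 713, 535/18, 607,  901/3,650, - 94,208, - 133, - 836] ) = [-836, - 713, - 539, - 133, -94, 535/18, 62,208, 276,901/3,564,  607,650]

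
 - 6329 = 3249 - 9578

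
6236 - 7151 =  - 915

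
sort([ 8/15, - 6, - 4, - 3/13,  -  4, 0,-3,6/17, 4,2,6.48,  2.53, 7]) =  [  -  6, - 4,-4, - 3,-3/13,0,6/17,8/15, 2,  2.53,4,6.48,7]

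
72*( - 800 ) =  -57600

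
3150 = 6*525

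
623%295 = 33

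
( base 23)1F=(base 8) 46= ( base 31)17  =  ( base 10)38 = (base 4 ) 212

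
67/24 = 2+19/24  =  2.79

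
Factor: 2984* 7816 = 23322944 = 2^6 * 373^1*977^1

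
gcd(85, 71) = 1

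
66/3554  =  33/1777 = 0.02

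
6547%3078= 391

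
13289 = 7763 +5526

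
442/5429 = 442/5429 =0.08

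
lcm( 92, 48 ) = 1104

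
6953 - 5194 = 1759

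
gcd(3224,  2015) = 403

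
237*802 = 190074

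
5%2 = 1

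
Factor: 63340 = 2^2*5^1*3167^1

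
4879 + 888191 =893070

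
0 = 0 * 2600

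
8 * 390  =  3120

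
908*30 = 27240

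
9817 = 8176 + 1641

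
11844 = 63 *188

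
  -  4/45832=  - 1 + 11457/11458 = - 0.00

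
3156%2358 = 798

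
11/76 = 11/76 = 0.14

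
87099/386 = 225 + 249/386= 225.65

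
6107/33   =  185 +2/33 =185.06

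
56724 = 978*58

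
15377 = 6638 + 8739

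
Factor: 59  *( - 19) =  - 1121 = -19^1 *59^1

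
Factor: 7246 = 2^1*3623^1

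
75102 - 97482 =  - 22380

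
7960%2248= 1216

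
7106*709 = 5038154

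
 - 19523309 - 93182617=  - 112705926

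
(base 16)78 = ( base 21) 5F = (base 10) 120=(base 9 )143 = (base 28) 48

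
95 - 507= - 412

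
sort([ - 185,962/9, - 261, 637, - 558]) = [ - 558, - 261,-185,962/9,637] 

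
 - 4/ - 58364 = 1/14591 = 0.00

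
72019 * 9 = 648171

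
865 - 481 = 384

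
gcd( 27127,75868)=1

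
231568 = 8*28946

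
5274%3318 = 1956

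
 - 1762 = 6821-8583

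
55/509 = 55/509=0.11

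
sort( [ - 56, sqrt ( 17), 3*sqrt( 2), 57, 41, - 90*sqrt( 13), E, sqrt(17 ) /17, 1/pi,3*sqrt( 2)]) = [ - 90*sqrt ( 13) , - 56, sqrt( 17 )/17, 1/pi, E, sqrt( 17 ),3*sqrt(2), 3*sqrt( 2), 41 , 57]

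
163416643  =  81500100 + 81916543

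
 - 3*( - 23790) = 71370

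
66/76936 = 33/38468 = 0.00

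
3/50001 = 1/16667 = 0.00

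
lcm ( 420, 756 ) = 3780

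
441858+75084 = 516942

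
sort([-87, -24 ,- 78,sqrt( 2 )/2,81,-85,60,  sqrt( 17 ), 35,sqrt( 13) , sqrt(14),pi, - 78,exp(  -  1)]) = [ - 87, - 85,-78,-78,-24, exp( - 1),sqrt(2)/2, pi,sqrt(13 ),sqrt( 14 ),sqrt( 17 ),35, 60  ,  81] 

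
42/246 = 7/41  =  0.17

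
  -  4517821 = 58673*( - 77)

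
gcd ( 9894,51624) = 6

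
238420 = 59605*4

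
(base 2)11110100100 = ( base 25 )336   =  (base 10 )1956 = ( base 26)2N6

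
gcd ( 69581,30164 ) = 1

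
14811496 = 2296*6451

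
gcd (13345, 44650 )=5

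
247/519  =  247/519 =0.48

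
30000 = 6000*5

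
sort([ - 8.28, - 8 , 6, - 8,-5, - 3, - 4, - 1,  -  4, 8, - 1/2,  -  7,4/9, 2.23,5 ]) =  [ - 8.28, - 8, - 8,  -  7,- 5 , - 4,  -  4,  -  3,  -  1,-1/2, 4/9, 2.23,5 , 6,8 ] 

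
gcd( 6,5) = 1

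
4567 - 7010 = -2443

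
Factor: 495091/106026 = 2^(- 1) *3^( - 1)*17^1* 41^( - 1 ) * 431^( - 1 )*29123^1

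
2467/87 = 28  +  31/87 = 28.36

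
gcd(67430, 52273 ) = 1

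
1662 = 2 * 831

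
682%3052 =682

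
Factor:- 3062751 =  - 3^1*79^1*12923^1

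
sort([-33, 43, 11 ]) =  [-33, 11, 43]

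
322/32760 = 23/2340 = 0.01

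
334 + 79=413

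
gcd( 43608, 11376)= 1896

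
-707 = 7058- 7765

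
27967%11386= 5195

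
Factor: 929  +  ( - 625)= 2^4 * 19^1 = 304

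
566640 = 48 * 11805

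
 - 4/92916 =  - 1/23229  =  - 0.00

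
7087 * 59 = 418133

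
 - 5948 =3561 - 9509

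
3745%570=325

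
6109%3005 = 99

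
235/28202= 235/28202 = 0.01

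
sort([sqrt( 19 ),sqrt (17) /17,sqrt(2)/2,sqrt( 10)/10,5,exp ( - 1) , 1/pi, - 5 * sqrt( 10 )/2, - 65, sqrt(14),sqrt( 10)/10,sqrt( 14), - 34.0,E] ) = [ - 65, - 34.0, -5*sqrt(10 )/2,sqrt (17 )/17, sqrt( 10)/10,sqrt( 10) /10,1/pi,exp(  -  1 ),sqrt( 2)/2,E,  sqrt( 14),sqrt (14 ),sqrt(19 ),  5 ]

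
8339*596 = 4970044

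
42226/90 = 21113/45 = 469.18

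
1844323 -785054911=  - 783210588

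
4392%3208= 1184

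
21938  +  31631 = 53569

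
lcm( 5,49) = 245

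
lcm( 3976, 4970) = 19880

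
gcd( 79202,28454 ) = 2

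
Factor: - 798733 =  - 13^1*61441^1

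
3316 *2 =6632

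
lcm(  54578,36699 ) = 2128542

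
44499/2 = 44499/2 = 22249.50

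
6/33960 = 1/5660 = 0.00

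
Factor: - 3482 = -2^1*1741^1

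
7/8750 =1/1250=0.00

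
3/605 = 3/605 = 0.00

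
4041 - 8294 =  - 4253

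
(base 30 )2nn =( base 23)4H6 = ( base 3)10110002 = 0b100111010001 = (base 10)2513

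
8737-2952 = 5785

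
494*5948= 2938312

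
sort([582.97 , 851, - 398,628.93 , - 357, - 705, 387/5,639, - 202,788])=[ - 705,  -  398 , - 357, - 202,387/5,582.97,628.93 , 639 , 788,851]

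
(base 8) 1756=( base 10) 1006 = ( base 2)1111101110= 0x3EE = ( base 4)33232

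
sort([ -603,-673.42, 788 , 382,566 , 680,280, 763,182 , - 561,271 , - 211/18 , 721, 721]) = [-673.42, - 603,-561, - 211/18, 182,  271 , 280,  382, 566 , 680,721,721, 763 , 788 ] 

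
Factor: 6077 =59^1*103^1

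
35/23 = 1 + 12/23  =  1.52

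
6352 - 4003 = 2349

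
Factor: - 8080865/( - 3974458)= 2^( - 1 )*5^1* 13^1*17^1*19^( -1)*41^( - 1)*71^1*103^1*2551^( - 1) 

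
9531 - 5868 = 3663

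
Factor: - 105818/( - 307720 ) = 2^( - 2 )*5^ ( - 1)*7^( - 2)*337^1 =337/980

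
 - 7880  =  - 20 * 394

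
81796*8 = 654368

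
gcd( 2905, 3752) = 7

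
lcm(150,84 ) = 2100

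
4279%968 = 407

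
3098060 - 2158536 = 939524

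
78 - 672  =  -594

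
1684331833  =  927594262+756737571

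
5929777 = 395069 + 5534708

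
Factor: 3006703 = 7^1 * 429529^1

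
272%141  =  131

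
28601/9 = 28601/9= 3177.89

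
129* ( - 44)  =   - 5676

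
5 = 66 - 61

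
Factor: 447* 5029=2247963 = 3^1*47^1 * 107^1*149^1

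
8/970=4/485 = 0.01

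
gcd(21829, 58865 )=1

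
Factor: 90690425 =5^2*7^2*101^1*733^1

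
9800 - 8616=1184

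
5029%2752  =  2277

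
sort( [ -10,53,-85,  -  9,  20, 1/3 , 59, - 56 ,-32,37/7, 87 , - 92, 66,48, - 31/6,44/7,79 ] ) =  [ - 92,-85, - 56,-32 ,-10, -9,  -  31/6,1/3, 37/7,44/7,20, 48,53, 59,66,79,87 ] 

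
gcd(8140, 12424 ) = 4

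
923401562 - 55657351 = 867744211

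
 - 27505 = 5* ( - 5501 ) 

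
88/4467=88/4467 = 0.02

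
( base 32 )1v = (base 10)63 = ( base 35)1s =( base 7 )120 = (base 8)77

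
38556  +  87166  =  125722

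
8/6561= 8/6561 = 0.00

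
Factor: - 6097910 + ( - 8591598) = -14689508 = -2^2 * 19^1*193283^1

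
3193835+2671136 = 5864971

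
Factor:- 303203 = - 193^1 * 1571^1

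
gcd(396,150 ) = 6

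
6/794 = 3/397 = 0.01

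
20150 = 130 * 155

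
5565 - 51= 5514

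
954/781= 1 + 173/781 = 1.22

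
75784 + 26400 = 102184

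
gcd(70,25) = 5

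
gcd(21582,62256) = 6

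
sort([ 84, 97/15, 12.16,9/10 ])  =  [ 9/10,97/15, 12.16,84 ]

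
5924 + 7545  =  13469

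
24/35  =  24/35 = 0.69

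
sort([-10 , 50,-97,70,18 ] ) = [-97, - 10,18,50, 70 ]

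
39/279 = 13/93 = 0.14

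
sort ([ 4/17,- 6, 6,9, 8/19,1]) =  [ - 6,4/17,8/19  ,  1,6,9 ]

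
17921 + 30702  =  48623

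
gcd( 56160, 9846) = 18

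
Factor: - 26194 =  - 2^1*7^1*1871^1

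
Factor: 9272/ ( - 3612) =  - 2^1*3^(  -  1)*  7^( - 1)* 19^1*43^ ( - 1)*61^1=- 2318/903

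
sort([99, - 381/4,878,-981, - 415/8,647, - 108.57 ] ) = [ -981,-108.57, - 381/4, - 415/8,  99,  647, 878]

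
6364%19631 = 6364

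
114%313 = 114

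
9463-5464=3999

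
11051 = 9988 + 1063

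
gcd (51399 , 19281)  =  3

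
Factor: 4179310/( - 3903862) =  - 2089655/1951931  =  - 5^1*97^(-1)*20123^( - 1)*417931^1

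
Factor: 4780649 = 4780649^1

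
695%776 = 695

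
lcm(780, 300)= 3900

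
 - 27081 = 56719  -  83800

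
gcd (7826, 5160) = 86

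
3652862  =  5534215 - 1881353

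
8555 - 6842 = 1713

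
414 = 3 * 138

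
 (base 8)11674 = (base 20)CCC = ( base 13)23B8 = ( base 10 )5052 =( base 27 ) 6p3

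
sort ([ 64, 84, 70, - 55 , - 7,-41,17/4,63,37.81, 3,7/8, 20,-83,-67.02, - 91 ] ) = [ - 91, - 83, - 67.02, - 55,-41,-7, 7/8,3, 17/4, 20, 37.81,63, 64 , 70, 84] 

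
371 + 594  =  965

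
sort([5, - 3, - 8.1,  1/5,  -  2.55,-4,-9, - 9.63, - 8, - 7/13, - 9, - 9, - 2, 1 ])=[ - 9.63, - 9,-9, - 9,-8.1, - 8, - 4, - 3 , - 2.55, - 2, - 7/13,1/5,  1,  5 ]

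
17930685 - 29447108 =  - 11516423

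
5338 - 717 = 4621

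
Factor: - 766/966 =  - 3^(  -  1 )*7^( - 1)*  23^( - 1 ) * 383^1 =- 383/483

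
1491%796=695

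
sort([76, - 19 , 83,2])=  [ - 19,2, 76,83]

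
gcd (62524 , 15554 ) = 154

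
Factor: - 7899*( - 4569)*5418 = 195538496958 = 2^1*3^4*7^1 * 43^1*1523^1*2633^1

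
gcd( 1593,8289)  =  27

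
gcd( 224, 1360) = 16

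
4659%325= 109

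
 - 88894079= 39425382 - 128319461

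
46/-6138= - 23/3069 = -  0.01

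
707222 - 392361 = 314861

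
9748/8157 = 9748/8157 = 1.20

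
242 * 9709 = 2349578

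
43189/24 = 43189/24 = 1799.54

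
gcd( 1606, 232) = 2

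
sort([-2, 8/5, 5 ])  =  [ - 2, 8/5,5]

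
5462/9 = 606+8/9=606.89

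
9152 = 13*704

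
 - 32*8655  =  -276960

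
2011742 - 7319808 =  - 5308066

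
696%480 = 216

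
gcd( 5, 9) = 1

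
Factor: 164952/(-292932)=-58/103 = - 2^1 *29^1*103^( - 1)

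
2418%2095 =323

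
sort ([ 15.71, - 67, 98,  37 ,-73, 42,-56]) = [ - 73, - 67, - 56,15.71, 37,42,98]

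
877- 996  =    -  119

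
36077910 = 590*61149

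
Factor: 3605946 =2^1*3^1*37^2 * 439^1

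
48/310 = 24/155 = 0.15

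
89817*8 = 718536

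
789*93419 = 73707591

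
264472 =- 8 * (  -  33059) 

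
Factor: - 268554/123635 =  - 2^1*3^1*5^ ( - 1)*11^1*13^1 * 79^( - 1) = -  858/395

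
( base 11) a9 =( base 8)167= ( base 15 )7e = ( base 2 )1110111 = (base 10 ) 119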